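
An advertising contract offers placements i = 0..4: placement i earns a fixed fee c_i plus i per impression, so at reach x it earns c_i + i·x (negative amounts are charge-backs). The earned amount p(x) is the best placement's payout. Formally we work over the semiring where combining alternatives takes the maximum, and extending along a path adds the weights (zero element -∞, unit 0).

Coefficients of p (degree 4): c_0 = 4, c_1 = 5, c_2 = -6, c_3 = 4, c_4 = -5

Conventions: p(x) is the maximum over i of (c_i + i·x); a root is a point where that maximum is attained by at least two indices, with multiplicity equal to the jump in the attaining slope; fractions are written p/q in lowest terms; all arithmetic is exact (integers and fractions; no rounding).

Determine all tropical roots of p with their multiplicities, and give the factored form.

hull edge (i=0, c=4) to (i=1, c=5): slope 1, span 1
hull edge (i=1, c=5) to (i=3, c=4): slope -1/2, span 2
hull edge (i=3, c=4) to (i=4, c=-5): slope -9, span 1
Factored form: p(x) = -5 ⊗ (x ⊕ (-1)) ⊗ (x ⊕ 1/2) ⊗ (x ⊕ 1/2) ⊗ (x ⊕ 9)
Answer: roots = -1 (mult 1), 1/2 (mult 2), 9 (mult 1)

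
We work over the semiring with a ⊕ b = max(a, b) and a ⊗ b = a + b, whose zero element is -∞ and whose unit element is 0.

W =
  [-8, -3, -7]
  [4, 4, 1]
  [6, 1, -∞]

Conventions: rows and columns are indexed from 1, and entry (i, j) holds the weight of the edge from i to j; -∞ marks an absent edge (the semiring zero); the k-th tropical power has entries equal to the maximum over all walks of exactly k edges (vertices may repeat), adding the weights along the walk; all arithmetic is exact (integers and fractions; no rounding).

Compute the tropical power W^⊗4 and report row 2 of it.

W^⊗2:
  [1, 1, -2]
  [8, 8, 5]
  [5, 5, 2]
W^⊗3:
  [5, 5, 2]
  [12, 12, 9]
  [9, 9, 6]
W^⊗4:
  [9, 9, 6]
  [16, 16, 13]
  [13, 13, 10]
Answer: row 2 of W^⊗4 = [16, 16, 13]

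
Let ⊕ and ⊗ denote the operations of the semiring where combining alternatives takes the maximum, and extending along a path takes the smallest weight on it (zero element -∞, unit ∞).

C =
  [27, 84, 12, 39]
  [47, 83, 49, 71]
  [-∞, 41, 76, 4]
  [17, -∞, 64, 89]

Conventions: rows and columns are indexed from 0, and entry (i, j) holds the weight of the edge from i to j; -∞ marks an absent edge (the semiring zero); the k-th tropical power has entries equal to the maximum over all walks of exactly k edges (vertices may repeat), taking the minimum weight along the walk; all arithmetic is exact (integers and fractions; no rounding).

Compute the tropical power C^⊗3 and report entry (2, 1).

C^⊗2:
  [47, 83, 49, 71]
  [47, 83, 64, 71]
  [41, 41, 76, 41]
  [17, 41, 64, 89]
C^⊗3:
  [47, 83, 64, 71]
  [47, 83, 64, 71]
  [41, 41, 76, 41]
  [41, 41, 64, 89]
Key observation: the optimum is the walk 2->1->1->1, with weight 41 min 83 min 83 = 41.
Optimal value attained by: walk 2->1->1->1.
Answer: (C^⊗3)[2][1] = 41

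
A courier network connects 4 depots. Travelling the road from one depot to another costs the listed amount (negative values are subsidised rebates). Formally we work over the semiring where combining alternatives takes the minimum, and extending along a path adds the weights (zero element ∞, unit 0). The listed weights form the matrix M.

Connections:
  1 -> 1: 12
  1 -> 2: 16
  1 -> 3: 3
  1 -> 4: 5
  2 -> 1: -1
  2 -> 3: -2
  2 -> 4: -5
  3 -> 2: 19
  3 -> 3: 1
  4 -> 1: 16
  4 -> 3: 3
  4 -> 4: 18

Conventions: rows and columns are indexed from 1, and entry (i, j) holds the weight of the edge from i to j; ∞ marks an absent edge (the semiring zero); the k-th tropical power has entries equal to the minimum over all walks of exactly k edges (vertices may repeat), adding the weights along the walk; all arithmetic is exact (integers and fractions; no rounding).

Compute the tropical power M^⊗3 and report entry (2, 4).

M^⊗2:
  [15, 22, 4, 11]
  [11, 15, -2, 4]
  [18, 20, 2, 14]
  [28, 22, 4, 21]
M^⊗3:
  [21, 23, 5, 17]
  [14, 17, -1, 10]
  [19, 21, 3, 15]
  [21, 23, 5, 17]
Key observation: the optimum is the walk 2->1->2->4, with weight (-1) + 16 + (-5) = 10.
Optimal value attained by: walk 2->1->2->4.
Answer: (M^⊗3)[2][4] = 10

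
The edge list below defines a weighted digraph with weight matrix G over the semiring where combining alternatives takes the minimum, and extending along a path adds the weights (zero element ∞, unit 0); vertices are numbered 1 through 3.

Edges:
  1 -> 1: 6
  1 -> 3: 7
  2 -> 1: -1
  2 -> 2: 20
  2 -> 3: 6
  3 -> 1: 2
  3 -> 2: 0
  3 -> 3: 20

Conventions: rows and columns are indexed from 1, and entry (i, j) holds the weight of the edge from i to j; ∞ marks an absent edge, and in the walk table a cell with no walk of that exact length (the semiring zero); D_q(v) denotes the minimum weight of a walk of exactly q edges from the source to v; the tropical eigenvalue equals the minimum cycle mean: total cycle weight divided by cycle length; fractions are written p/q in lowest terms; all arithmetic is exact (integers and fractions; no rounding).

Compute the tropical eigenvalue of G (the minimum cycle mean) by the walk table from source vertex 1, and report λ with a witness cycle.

q=0: [0, ∞, ∞]
q=1: [6, ∞, 7]
q=2: [9, 7, 13]
q=3: [6, 13, 13]
Optimal cycle mean attained by: cycle 1->3->2->1, total 7 + 0 + (-1), length 3.
Answer: λ = 2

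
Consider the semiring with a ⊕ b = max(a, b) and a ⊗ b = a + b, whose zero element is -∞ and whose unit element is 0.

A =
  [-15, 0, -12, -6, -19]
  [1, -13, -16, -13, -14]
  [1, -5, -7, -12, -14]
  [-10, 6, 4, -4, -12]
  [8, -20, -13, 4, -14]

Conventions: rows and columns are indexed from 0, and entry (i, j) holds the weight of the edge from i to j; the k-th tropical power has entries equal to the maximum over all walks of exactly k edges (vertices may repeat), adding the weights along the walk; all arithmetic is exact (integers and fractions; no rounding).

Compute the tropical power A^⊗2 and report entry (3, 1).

A^⊗2:
  [1, 0, -2, -10, -14]
  [-6, 1, -9, -5, -18]
  [-4, 1, -8, -5, -18]
  [7, 2, 0, -7, -8]
  [-6, 10, 8, 2, -8]
Key observation: the optimum is the walk 3->3->1, with weight (-4) + 6 = 2.
Optimal value attained by: walk 3->3->1.
Answer: (A^⊗2)[3][1] = 2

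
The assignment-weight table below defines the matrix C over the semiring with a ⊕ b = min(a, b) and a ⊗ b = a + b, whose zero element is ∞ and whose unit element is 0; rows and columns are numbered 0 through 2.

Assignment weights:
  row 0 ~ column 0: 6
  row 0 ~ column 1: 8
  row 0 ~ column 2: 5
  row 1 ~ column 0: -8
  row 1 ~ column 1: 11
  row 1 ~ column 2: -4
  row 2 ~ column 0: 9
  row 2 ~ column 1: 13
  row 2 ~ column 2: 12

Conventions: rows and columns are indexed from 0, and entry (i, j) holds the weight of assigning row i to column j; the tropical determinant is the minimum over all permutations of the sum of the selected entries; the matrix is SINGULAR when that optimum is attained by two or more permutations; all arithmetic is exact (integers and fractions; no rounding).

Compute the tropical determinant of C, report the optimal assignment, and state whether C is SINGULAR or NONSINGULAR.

σ = (0, 1, 2): 6 + 11 + 12 = 29
σ = (0, 2, 1): 6 + (-4) + 13 = 15
σ = (1, 0, 2): 8 + (-8) + 12 = 12
σ = (1, 2, 0): 8 + (-4) + 9 = 13
σ = (2, 0, 1): 5 + (-8) + 13 = 10
σ = (2, 1, 0): 5 + 11 + 9 = 25
Optimal value attained by: σ = (2, 0, 1).
Answer: det⊕(C) = 10; verdict: NONSINGULAR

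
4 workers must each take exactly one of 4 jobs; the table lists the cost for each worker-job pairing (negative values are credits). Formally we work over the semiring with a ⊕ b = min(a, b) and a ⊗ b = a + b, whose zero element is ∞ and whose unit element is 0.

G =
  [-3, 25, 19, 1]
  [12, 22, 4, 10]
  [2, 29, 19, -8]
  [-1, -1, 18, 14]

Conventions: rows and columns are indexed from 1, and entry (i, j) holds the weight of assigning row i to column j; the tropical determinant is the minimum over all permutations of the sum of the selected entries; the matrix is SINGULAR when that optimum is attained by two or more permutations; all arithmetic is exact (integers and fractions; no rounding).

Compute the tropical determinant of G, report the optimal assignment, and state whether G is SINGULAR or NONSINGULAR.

σ = (1, 2, 3, 4): (-3) + 22 + 19 + 14 = 52
σ = (1, 2, 4, 3): (-3) + 22 + (-8) + 18 = 29
σ = (1, 3, 2, 4): (-3) + 4 + 29 + 14 = 44
σ = (1, 3, 4, 2): (-3) + 4 + (-8) + (-1) = -8
σ = (1, 4, 2, 3): (-3) + 10 + 29 + 18 = 54
σ = (1, 4, 3, 2): (-3) + 10 + 19 + (-1) = 25
σ = (2, 1, 3, 4): 25 + 12 + 19 + 14 = 70
σ = (2, 1, 4, 3): 25 + 12 + (-8) + 18 = 47
σ = (2, 3, 1, 4): 25 + 4 + 2 + 14 = 45
σ = (2, 3, 4, 1): 25 + 4 + (-8) + (-1) = 20
σ = (2, 4, 1, 3): 25 + 10 + 2 + 18 = 55
σ = (2, 4, 3, 1): 25 + 10 + 19 + (-1) = 53
σ = (3, 1, 2, 4): 19 + 12 + 29 + 14 = 74
σ = (3, 1, 4, 2): 19 + 12 + (-8) + (-1) = 22
σ = (3, 2, 1, 4): 19 + 22 + 2 + 14 = 57
σ = (3, 2, 4, 1): 19 + 22 + (-8) + (-1) = 32
σ = (3, 4, 1, 2): 19 + 10 + 2 + (-1) = 30
σ = (3, 4, 2, 1): 19 + 10 + 29 + (-1) = 57
σ = (4, 1, 2, 3): 1 + 12 + 29 + 18 = 60
σ = (4, 1, 3, 2): 1 + 12 + 19 + (-1) = 31
σ = (4, 2, 1, 3): 1 + 22 + 2 + 18 = 43
σ = (4, 2, 3, 1): 1 + 22 + 19 + (-1) = 41
σ = (4, 3, 1, 2): 1 + 4 + 2 + (-1) = 6
σ = (4, 3, 2, 1): 1 + 4 + 29 + (-1) = 33
Optimal value attained by: σ = (1, 3, 4, 2).
Answer: det⊕(G) = -8; verdict: NONSINGULAR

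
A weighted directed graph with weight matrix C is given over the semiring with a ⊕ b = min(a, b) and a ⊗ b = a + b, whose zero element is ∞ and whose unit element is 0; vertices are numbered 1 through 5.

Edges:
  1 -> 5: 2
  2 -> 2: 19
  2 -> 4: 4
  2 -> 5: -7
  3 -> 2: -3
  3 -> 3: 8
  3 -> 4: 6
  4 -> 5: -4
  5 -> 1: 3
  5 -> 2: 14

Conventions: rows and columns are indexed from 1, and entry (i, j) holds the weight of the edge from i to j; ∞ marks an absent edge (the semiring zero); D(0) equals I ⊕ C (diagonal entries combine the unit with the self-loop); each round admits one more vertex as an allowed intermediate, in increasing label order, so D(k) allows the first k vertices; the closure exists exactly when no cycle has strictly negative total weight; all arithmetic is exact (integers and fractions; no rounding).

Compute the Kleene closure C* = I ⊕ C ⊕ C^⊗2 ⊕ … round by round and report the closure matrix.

D(0):
  [0, ∞, ∞, ∞, 2]
  [∞, 0, ∞, 4, -7]
  [∞, -3, 0, 6, ∞]
  [∞, ∞, ∞, 0, -4]
  [3, 14, ∞, ∞, 0]
D(1):
  [0, ∞, ∞, ∞, 2]
  [∞, 0, ∞, 4, -7]
  [∞, -3, 0, 6, ∞]
  [∞, ∞, ∞, 0, -4]
  [3, 14, ∞, ∞, 0]
D(2):
  [0, ∞, ∞, ∞, 2]
  [∞, 0, ∞, 4, -7]
  [∞, -3, 0, 1, -10]
  [∞, ∞, ∞, 0, -4]
  [3, 14, ∞, 18, 0]
D(3):
  [0, ∞, ∞, ∞, 2]
  [∞, 0, ∞, 4, -7]
  [∞, -3, 0, 1, -10]
  [∞, ∞, ∞, 0, -4]
  [3, 14, ∞, 18, 0]
D(4):
  [0, ∞, ∞, ∞, 2]
  [∞, 0, ∞, 4, -7]
  [∞, -3, 0, 1, -10]
  [∞, ∞, ∞, 0, -4]
  [3, 14, ∞, 18, 0]
D(5):
  [0, 16, ∞, 20, 2]
  [-4, 0, ∞, 4, -7]
  [-7, -3, 0, 1, -10]
  [-1, 10, ∞, 0, -4]
  [3, 14, ∞, 18, 0]
Answer: C* = [[0, 16, ∞, 20, 2], [-4, 0, ∞, 4, -7], [-7, -3, 0, 1, -10], [-1, 10, ∞, 0, -4], [3, 14, ∞, 18, 0]]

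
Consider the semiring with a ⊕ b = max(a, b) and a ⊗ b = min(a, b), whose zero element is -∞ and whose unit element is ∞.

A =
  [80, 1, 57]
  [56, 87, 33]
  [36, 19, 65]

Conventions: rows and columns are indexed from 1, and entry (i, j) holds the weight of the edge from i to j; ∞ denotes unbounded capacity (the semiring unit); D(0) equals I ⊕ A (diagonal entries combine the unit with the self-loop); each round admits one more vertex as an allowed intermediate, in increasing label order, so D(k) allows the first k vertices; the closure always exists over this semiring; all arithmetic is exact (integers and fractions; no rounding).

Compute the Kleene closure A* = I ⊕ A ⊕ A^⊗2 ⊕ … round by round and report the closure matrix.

D(0):
  [∞, 1, 57]
  [56, ∞, 33]
  [36, 19, ∞]
D(1):
  [∞, 1, 57]
  [56, ∞, 56]
  [36, 19, ∞]
D(2):
  [∞, 1, 57]
  [56, ∞, 56]
  [36, 19, ∞]
D(3):
  [∞, 19, 57]
  [56, ∞, 56]
  [36, 19, ∞]
Answer: A* = [[∞, 19, 57], [56, ∞, 56], [36, 19, ∞]]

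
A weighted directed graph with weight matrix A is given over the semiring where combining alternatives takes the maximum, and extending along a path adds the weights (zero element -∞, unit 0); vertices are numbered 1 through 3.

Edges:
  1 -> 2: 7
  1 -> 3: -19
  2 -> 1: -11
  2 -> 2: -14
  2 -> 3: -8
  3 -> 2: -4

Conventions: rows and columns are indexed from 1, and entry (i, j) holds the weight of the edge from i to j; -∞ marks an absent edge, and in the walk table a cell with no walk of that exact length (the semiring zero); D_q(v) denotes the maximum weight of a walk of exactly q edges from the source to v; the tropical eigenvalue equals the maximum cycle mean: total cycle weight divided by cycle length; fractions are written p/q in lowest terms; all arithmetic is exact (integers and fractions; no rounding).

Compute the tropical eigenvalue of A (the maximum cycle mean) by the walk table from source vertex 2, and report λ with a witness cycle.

q=0: [-∞, 0, -∞]
q=1: [-11, -14, -8]
q=2: [-25, -4, -22]
q=3: [-15, -18, -12]
Optimal cycle mean attained by: cycle 1->2->1, total 7 + (-11), length 2.
Answer: λ = -2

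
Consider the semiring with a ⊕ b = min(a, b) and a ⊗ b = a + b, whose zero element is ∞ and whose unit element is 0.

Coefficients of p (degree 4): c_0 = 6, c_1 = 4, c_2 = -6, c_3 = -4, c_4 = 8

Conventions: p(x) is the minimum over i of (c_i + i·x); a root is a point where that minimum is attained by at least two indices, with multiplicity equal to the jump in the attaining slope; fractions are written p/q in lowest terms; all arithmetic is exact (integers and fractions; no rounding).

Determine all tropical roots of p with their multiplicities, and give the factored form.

hull edge (i=0, c=6) to (i=2, c=-6): slope -6, span 2
hull edge (i=2, c=-6) to (i=3, c=-4): slope 2, span 1
hull edge (i=3, c=-4) to (i=4, c=8): slope 12, span 1
Factored form: p(x) = 8 ⊗ (x ⊕ (-12)) ⊗ (x ⊕ (-2)) ⊗ (x ⊕ 6) ⊗ (x ⊕ 6)
Answer: roots = -12 (mult 1), -2 (mult 1), 6 (mult 2)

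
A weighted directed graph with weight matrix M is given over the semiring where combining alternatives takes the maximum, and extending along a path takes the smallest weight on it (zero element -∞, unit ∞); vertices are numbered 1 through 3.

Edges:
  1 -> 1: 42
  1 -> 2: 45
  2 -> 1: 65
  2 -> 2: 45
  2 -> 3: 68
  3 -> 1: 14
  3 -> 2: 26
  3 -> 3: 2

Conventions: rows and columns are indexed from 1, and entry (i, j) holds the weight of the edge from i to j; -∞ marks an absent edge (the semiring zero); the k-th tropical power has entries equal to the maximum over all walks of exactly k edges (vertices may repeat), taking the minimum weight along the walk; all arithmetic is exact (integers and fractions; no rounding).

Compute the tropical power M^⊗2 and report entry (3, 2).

M^⊗2:
  [45, 45, 45]
  [45, 45, 45]
  [26, 26, 26]
Key observation: the optimum is the walk 3->2->2, with weight 26 min 45 = 26.
Optimal value attained by: walk 3->2->2.
Answer: (M^⊗2)[3][2] = 26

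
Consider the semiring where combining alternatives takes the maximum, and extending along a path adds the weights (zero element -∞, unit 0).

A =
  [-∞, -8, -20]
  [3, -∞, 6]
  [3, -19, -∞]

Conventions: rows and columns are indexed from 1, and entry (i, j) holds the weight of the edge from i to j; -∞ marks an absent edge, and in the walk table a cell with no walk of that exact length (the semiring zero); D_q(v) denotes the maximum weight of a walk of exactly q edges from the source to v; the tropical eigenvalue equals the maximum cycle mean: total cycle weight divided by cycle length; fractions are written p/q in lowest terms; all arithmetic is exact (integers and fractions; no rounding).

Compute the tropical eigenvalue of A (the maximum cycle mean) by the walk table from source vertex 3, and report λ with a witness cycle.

q=0: [-∞, -∞, 0]
q=1: [3, -19, -∞]
q=2: [-16, -5, -13]
q=3: [-2, -24, 1]
Optimal cycle mean attained by: cycle 1->2->3->1, total (-8) + 6 + 3, length 3.
Answer: λ = 1/3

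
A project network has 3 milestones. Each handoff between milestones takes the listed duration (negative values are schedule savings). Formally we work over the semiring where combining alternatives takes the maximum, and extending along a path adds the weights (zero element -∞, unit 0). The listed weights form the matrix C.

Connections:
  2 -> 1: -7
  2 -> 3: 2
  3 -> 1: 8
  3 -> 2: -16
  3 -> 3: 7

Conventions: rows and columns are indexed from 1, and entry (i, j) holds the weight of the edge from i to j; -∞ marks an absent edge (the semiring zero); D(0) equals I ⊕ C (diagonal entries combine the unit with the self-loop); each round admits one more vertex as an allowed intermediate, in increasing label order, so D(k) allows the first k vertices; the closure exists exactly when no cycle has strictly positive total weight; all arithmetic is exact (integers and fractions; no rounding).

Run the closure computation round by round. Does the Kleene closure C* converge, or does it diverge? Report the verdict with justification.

Detection: at round 0, diagonal entry (3, 3) turns strictly positive.
Key observation: the cycle 3->3 has total weight 7, which is strictly positive.
Answer: DIVERGES — positive cycle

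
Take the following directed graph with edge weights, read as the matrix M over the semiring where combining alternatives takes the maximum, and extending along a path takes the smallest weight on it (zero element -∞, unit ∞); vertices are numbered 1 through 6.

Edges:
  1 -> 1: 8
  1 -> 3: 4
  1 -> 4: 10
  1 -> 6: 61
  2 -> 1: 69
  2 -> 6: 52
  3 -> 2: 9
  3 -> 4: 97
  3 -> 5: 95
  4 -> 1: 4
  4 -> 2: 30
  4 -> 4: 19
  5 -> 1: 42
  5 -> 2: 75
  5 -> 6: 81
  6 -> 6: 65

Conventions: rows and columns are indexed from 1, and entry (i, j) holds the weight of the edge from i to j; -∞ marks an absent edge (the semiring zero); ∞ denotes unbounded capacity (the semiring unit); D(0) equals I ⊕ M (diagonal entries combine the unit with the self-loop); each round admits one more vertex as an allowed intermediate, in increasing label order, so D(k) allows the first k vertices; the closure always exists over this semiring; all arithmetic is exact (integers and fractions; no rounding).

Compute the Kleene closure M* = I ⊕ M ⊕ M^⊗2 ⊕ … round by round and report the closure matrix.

D(0):
  [∞, -∞, 4, 10, -∞, 61]
  [69, ∞, -∞, -∞, -∞, 52]
  [-∞, 9, ∞, 97, 95, -∞]
  [4, 30, -∞, ∞, -∞, -∞]
  [42, 75, -∞, -∞, ∞, 81]
  [-∞, -∞, -∞, -∞, -∞, ∞]
D(1):
  [∞, -∞, 4, 10, -∞, 61]
  [69, ∞, 4, 10, -∞, 61]
  [-∞, 9, ∞, 97, 95, -∞]
  [4, 30, 4, ∞, -∞, 4]
  [42, 75, 4, 10, ∞, 81]
  [-∞, -∞, -∞, -∞, -∞, ∞]
D(2):
  [∞, -∞, 4, 10, -∞, 61]
  [69, ∞, 4, 10, -∞, 61]
  [9, 9, ∞, 97, 95, 9]
  [30, 30, 4, ∞, -∞, 30]
  [69, 75, 4, 10, ∞, 81]
  [-∞, -∞, -∞, -∞, -∞, ∞]
D(3):
  [∞, 4, 4, 10, 4, 61]
  [69, ∞, 4, 10, 4, 61]
  [9, 9, ∞, 97, 95, 9]
  [30, 30, 4, ∞, 4, 30]
  [69, 75, 4, 10, ∞, 81]
  [-∞, -∞, -∞, -∞, -∞, ∞]
D(4):
  [∞, 10, 4, 10, 4, 61]
  [69, ∞, 4, 10, 4, 61]
  [30, 30, ∞, 97, 95, 30]
  [30, 30, 4, ∞, 4, 30]
  [69, 75, 4, 10, ∞, 81]
  [-∞, -∞, -∞, -∞, -∞, ∞]
D(5):
  [∞, 10, 4, 10, 4, 61]
  [69, ∞, 4, 10, 4, 61]
  [69, 75, ∞, 97, 95, 81]
  [30, 30, 4, ∞, 4, 30]
  [69, 75, 4, 10, ∞, 81]
  [-∞, -∞, -∞, -∞, -∞, ∞]
D(6):
  [∞, 10, 4, 10, 4, 61]
  [69, ∞, 4, 10, 4, 61]
  [69, 75, ∞, 97, 95, 81]
  [30, 30, 4, ∞, 4, 30]
  [69, 75, 4, 10, ∞, 81]
  [-∞, -∞, -∞, -∞, -∞, ∞]
Answer: M* = [[∞, 10, 4, 10, 4, 61], [69, ∞, 4, 10, 4, 61], [69, 75, ∞, 97, 95, 81], [30, 30, 4, ∞, 4, 30], [69, 75, 4, 10, ∞, 81], [-∞, -∞, -∞, -∞, -∞, ∞]]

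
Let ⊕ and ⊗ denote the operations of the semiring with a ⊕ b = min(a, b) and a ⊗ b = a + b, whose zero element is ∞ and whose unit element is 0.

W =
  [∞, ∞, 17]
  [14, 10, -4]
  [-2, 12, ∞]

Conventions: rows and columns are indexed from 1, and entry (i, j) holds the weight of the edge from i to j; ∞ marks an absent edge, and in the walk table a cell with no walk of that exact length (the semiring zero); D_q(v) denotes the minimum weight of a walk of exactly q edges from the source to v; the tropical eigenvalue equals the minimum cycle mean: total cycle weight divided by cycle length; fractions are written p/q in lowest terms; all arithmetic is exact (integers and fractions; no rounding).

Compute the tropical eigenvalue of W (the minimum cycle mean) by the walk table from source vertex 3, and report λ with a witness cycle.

q=0: [∞, ∞, 0]
q=1: [-2, 12, ∞]
q=2: [26, 22, 8]
q=3: [6, 20, 18]
Optimal cycle mean attained by: cycle 2->3->2, total (-4) + 12, length 2.
Answer: λ = 4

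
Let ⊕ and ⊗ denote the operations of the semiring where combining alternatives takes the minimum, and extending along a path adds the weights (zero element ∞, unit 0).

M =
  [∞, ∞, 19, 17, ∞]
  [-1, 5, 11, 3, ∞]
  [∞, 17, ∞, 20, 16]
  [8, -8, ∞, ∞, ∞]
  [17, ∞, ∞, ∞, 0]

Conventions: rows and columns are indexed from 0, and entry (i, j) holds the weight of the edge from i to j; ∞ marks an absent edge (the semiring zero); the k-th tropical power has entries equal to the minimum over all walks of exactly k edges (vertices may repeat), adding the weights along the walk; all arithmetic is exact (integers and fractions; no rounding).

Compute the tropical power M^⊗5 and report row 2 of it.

M^⊗2:
  [25, 9, ∞, 39, 35]
  [4, -5, 16, 8, 27]
  [16, 12, 28, 20, 16]
  [-9, -3, 3, -5, ∞]
  [17, ∞, 36, 34, 0]
M^⊗3:
  [8, 14, 20, 12, 35]
  [-6, 0, 6, -2, 27]
  [11, 12, 23, 15, 16]
  [-4, -13, 8, 0, 19]
  [17, 26, 36, 34, 0]
M^⊗4:
  [13, 4, 25, 17, 35]
  [-1, -10, 11, 3, 22]
  [11, 7, 23, 15, 16]
  [-14, -8, -2, -10, 19]
  [17, 26, 36, 29, 0]
M^⊗5:
  [3, 9, 15, 7, 35]
  [-11, -5, 1, -7, 22]
  [6, 7, 18, 10, 16]
  [-9, -18, 3, -5, 14]
  [17, 21, 36, 29, 0]
Answer: row 2 of M^⊗5 = [6, 7, 18, 10, 16]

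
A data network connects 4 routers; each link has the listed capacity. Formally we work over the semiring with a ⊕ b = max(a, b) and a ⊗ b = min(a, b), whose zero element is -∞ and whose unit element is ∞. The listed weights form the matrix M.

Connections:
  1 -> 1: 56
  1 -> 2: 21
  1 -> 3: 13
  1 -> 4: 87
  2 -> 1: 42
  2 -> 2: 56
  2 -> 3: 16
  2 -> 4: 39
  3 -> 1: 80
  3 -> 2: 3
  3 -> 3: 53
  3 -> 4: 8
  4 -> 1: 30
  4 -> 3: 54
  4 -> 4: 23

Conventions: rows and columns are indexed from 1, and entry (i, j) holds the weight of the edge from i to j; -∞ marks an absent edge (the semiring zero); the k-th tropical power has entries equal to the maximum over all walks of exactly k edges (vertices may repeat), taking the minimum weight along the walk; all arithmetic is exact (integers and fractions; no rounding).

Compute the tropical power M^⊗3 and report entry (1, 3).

M^⊗2:
  [56, 21, 54, 56]
  [42, 56, 39, 42]
  [56, 21, 53, 80]
  [54, 21, 53, 30]
M^⊗3:
  [56, 21, 54, 56]
  [42, 56, 42, 42]
  [56, 21, 54, 56]
  [54, 21, 53, 54]
Key observation: the optimum is the walk 1->1->4->3, with weight 56 min 87 min 54 = 54.
Optimal value attained by: walk 1->1->4->3.
Answer: (M^⊗3)[1][3] = 54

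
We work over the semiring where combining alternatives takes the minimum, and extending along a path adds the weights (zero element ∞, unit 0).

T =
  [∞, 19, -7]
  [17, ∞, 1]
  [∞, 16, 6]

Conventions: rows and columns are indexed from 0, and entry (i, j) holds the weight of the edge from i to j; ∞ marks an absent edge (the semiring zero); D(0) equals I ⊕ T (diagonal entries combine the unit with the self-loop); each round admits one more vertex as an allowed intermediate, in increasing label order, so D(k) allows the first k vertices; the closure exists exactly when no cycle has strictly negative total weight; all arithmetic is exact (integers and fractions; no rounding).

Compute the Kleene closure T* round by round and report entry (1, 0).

D(0):
  [0, 19, -7]
  [17, 0, 1]
  [∞, 16, 0]
D(1):
  [0, 19, -7]
  [17, 0, 1]
  [∞, 16, 0]
D(2):
  [0, 19, -7]
  [17, 0, 1]
  [33, 16, 0]
D(3):
  [0, 9, -7]
  [17, 0, 1]
  [33, 16, 0]
Answer: T*[1][0] = 17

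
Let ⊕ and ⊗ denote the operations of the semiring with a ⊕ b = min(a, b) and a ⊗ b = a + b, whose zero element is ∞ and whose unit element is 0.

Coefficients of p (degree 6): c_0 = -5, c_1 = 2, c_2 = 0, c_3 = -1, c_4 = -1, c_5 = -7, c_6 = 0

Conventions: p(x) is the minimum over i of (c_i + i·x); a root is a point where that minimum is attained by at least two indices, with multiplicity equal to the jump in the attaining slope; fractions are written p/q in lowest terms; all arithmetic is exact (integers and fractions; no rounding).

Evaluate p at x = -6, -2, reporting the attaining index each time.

p(-6) = min(-5+0·(-6)=-5, 2+1·(-6)=-4, 0+2·(-6)=-12, -1+3·(-6)=-19, -1+4·(-6)=-25, -7+5·(-6)=-37, 0+6·(-6)=-36) = -37 (attained by i=5)
p(-2) = min(-5+0·(-2)=-5, 2+1·(-2)=0, 0+2·(-2)=-4, -1+3·(-2)=-7, -1+4·(-2)=-9, -7+5·(-2)=-17, 0+6·(-2)=-12) = -17 (attained by i=5)
Answer: p(-6) = -37; p(-2) = -17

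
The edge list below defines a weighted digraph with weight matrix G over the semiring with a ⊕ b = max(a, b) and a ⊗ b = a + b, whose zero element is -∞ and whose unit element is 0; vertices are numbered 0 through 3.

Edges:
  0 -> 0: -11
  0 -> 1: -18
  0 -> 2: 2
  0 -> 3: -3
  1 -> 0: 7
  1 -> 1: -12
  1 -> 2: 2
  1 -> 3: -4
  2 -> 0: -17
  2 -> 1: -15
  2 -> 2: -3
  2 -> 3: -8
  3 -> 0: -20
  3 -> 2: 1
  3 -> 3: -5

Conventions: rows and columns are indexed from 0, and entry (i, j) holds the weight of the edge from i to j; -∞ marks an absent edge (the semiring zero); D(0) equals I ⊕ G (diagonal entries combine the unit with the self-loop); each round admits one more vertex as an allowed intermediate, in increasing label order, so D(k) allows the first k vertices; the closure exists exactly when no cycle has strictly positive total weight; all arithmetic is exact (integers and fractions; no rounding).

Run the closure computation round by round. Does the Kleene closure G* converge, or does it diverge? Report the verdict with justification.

D(0):
  [0, -18, 2, -3]
  [7, 0, 2, -4]
  [-17, -15, 0, -8]
  [-20, -∞, 1, 0]
D(1):
  [0, -18, 2, -3]
  [7, 0, 9, 4]
  [-17, -15, 0, -8]
  [-20, -38, 1, 0]
D(2):
  [0, -18, 2, -3]
  [7, 0, 9, 4]
  [-8, -15, 0, -8]
  [-20, -38, 1, 0]
D(3):
  [0, -13, 2, -3]
  [7, 0, 9, 4]
  [-8, -15, 0, -8]
  [-7, -14, 1, 0]
D(4):
  [0, -13, 2, -3]
  [7, 0, 9, 4]
  [-8, -15, 0, -8]
  [-7, -14, 1, 0]
Key observation: every diagonal entry stays at the unit through all rounds, so no improving cycle exists.
Answer: CONVERGES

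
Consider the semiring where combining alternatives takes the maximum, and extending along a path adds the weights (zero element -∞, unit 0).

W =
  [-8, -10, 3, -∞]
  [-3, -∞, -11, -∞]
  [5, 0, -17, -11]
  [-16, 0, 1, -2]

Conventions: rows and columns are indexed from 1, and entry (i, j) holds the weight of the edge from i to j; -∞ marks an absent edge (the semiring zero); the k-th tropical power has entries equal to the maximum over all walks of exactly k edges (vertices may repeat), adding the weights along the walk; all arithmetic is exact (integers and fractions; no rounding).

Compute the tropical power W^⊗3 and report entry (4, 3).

W^⊗2:
  [8, 3, -5, -8]
  [-6, -11, 0, -22]
  [-3, -5, 8, -13]
  [6, 1, -1, -4]
W^⊗3:
  [0, -2, 11, -10]
  [5, 0, -3, -11]
  [13, 8, 0, -3]
  [4, -1, 9, -6]
Key observation: the optimum is the walk 4->3->1->3, with weight 1 + 5 + 3 = 9.
Optimal value attained by: walk 4->3->1->3.
Answer: (W^⊗3)[4][3] = 9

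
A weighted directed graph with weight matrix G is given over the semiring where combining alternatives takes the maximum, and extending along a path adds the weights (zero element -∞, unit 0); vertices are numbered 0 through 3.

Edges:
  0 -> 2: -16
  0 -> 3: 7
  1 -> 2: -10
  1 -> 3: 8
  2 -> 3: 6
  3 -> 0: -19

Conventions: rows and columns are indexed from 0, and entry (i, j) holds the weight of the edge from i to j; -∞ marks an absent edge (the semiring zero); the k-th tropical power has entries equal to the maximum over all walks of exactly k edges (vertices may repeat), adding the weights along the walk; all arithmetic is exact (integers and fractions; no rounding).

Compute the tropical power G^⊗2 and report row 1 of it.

G^⊗2:
  [-12, -∞, -∞, -10]
  [-11, -∞, -∞, -4]
  [-13, -∞, -∞, -∞]
  [-∞, -∞, -35, -12]
Answer: row 1 of G^⊗2 = [-11, -∞, -∞, -4]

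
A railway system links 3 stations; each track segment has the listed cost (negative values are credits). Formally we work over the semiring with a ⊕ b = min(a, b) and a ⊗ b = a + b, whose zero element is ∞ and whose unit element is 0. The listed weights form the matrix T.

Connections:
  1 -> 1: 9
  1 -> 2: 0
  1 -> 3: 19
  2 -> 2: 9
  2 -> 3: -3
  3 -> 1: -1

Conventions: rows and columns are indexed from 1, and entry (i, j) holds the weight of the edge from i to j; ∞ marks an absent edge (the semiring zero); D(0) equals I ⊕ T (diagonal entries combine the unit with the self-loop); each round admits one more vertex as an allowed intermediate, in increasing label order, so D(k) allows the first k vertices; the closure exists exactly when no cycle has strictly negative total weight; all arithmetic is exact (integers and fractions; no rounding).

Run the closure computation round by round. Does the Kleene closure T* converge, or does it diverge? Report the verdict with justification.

D(0):
  [0, 0, 19]
  [∞, 0, -3]
  [-1, ∞, 0]
D(1):
  [0, 0, 19]
  [∞, 0, -3]
  [-1, -1, 0]
Detection: at round 2, diagonal entry (3, 3) turns strictly negative.
Key observation: the cycle 3->1->2->3 has total weight (-1) + 0 + (-3), which is strictly negative.
Answer: DIVERGES — negative cycle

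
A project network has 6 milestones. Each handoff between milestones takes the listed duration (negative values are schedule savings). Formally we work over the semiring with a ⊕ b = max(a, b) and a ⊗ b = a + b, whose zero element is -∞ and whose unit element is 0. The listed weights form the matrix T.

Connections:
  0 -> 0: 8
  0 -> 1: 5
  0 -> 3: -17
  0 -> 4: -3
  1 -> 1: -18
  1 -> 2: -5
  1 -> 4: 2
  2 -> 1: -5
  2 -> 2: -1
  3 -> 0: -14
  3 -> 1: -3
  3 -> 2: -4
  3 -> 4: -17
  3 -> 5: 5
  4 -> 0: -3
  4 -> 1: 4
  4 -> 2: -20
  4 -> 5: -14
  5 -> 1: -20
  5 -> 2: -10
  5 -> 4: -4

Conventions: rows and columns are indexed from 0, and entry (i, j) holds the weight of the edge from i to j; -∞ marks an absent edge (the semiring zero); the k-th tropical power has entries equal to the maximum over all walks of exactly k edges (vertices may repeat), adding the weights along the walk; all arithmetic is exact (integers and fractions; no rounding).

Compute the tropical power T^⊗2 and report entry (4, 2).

T^⊗2:
  [16, 13, 0, -9, 7, -12]
  [-1, 6, -6, -∞, -16, -12]
  [-∞, -6, -2, -∞, -3, -∞]
  [-6, -9, -5, -31, 1, -31]
  [5, 2, -1, -20, 6, -∞]
  [-7, 0, -11, -∞, -18, -18]
Key observation: the optimum is the walk 4->1->2, with weight 4 + (-5) = -1.
Optimal value attained by: walk 4->1->2.
Answer: (T^⊗2)[4][2] = -1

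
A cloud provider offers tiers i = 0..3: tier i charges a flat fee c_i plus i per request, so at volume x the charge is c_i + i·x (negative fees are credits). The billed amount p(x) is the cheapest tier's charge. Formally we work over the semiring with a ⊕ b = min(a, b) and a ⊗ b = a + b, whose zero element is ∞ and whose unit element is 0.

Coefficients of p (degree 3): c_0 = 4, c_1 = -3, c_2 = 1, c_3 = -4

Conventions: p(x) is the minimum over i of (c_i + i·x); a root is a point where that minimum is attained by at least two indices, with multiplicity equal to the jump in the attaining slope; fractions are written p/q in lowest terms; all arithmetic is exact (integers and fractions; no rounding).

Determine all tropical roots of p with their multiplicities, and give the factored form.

hull edge (i=0, c=4) to (i=1, c=-3): slope -7, span 1
hull edge (i=1, c=-3) to (i=3, c=-4): slope -1/2, span 2
Factored form: p(x) = -4 ⊗ (x ⊕ 1/2) ⊗ (x ⊕ 1/2) ⊗ (x ⊕ 7)
Answer: roots = 1/2 (mult 2), 7 (mult 1)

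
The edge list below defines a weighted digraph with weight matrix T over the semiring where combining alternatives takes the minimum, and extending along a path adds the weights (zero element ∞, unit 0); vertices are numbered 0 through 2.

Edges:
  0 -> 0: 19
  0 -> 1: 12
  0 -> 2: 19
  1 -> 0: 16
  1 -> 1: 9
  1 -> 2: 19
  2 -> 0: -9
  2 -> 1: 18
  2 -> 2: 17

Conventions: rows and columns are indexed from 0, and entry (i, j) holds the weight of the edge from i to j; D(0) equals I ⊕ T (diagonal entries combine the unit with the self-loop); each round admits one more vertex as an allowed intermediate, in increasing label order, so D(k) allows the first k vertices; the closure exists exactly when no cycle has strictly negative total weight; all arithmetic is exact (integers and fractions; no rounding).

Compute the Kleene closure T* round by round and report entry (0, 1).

D(0):
  [0, 12, 19]
  [16, 0, 19]
  [-9, 18, 0]
D(1):
  [0, 12, 19]
  [16, 0, 19]
  [-9, 3, 0]
D(2):
  [0, 12, 19]
  [16, 0, 19]
  [-9, 3, 0]
D(3):
  [0, 12, 19]
  [10, 0, 19]
  [-9, 3, 0]
Answer: T*[0][1] = 12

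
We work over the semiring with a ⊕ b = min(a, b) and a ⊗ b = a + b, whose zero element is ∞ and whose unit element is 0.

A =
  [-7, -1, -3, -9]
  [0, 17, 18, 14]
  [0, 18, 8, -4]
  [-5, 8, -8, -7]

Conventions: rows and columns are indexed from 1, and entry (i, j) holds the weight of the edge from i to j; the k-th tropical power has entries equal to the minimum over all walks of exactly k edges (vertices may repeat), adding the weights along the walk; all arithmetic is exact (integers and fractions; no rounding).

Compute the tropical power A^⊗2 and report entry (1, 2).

A^⊗2:
  [-14, -8, -17, -16]
  [-7, -1, -3, -9]
  [-9, -1, -12, -11]
  [-12, -6, -15, -14]
Key observation: the optimum is the walk 1->1->2, with weight (-7) + (-1) = -8.
Optimal value attained by: walk 1->1->2.
Answer: (A^⊗2)[1][2] = -8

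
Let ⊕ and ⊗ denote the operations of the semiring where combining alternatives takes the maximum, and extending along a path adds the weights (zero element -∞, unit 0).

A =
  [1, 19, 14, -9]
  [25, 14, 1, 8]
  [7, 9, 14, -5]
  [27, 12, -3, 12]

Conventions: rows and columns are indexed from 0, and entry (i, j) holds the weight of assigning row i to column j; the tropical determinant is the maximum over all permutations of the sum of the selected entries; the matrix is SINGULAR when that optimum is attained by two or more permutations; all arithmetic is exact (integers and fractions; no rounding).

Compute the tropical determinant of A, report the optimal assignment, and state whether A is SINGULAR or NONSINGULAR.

σ = (0, 1, 2, 3): 1 + 14 + 14 + 12 = 41
σ = (0, 1, 3, 2): 1 + 14 + (-5) + (-3) = 7
σ = (0, 2, 1, 3): 1 + 1 + 9 + 12 = 23
σ = (0, 2, 3, 1): 1 + 1 + (-5) + 12 = 9
σ = (0, 3, 1, 2): 1 + 8 + 9 + (-3) = 15
σ = (0, 3, 2, 1): 1 + 8 + 14 + 12 = 35
σ = (1, 0, 2, 3): 19 + 25 + 14 + 12 = 70
σ = (1, 0, 3, 2): 19 + 25 + (-5) + (-3) = 36
σ = (1, 2, 0, 3): 19 + 1 + 7 + 12 = 39
σ = (1, 2, 3, 0): 19 + 1 + (-5) + 27 = 42
σ = (1, 3, 0, 2): 19 + 8 + 7 + (-3) = 31
σ = (1, 3, 2, 0): 19 + 8 + 14 + 27 = 68
σ = (2, 0, 1, 3): 14 + 25 + 9 + 12 = 60
σ = (2, 0, 3, 1): 14 + 25 + (-5) + 12 = 46
σ = (2, 1, 0, 3): 14 + 14 + 7 + 12 = 47
σ = (2, 1, 3, 0): 14 + 14 + (-5) + 27 = 50
σ = (2, 3, 0, 1): 14 + 8 + 7 + 12 = 41
σ = (2, 3, 1, 0): 14 + 8 + 9 + 27 = 58
σ = (3, 0, 1, 2): (-9) + 25 + 9 + (-3) = 22
σ = (3, 0, 2, 1): (-9) + 25 + 14 + 12 = 42
σ = (3, 1, 0, 2): (-9) + 14 + 7 + (-3) = 9
σ = (3, 1, 2, 0): (-9) + 14 + 14 + 27 = 46
σ = (3, 2, 0, 1): (-9) + 1 + 7 + 12 = 11
σ = (3, 2, 1, 0): (-9) + 1 + 9 + 27 = 28
Optimal value attained by: σ = (1, 0, 2, 3).
Answer: det⊕(A) = 70; verdict: NONSINGULAR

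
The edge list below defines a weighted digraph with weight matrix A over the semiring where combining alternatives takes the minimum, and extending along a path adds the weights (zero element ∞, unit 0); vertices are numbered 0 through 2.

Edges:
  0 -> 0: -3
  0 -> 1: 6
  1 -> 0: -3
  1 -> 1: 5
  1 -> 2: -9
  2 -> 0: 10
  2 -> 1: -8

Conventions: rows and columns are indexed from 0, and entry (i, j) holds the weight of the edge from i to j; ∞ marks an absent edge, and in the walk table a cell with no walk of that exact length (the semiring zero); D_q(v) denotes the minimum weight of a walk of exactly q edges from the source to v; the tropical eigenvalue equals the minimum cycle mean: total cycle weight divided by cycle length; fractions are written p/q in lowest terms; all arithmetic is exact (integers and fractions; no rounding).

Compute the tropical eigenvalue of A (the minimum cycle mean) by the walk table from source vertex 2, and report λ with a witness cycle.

q=0: [∞, ∞, 0]
q=1: [10, -8, ∞]
q=2: [-11, -3, -17]
q=3: [-14, -25, -12]
Optimal cycle mean attained by: cycle 1->2->1, total (-9) + (-8), length 2.
Answer: λ = -17/2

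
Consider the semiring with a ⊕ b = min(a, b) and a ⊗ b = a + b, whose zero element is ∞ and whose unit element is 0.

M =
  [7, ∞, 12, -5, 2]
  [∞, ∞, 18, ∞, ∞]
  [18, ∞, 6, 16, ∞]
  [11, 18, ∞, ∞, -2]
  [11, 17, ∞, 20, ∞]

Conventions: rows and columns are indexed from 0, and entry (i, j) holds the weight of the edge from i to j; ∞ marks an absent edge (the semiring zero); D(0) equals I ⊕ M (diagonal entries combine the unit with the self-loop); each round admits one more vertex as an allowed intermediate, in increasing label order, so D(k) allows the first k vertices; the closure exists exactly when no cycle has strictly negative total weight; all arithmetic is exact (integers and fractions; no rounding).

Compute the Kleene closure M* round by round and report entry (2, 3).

D(0):
  [0, ∞, 12, -5, 2]
  [∞, 0, 18, ∞, ∞]
  [18, ∞, 0, 16, ∞]
  [11, 18, ∞, 0, -2]
  [11, 17, ∞, 20, 0]
D(1):
  [0, ∞, 12, -5, 2]
  [∞, 0, 18, ∞, ∞]
  [18, ∞, 0, 13, 20]
  [11, 18, 23, 0, -2]
  [11, 17, 23, 6, 0]
D(2):
  [0, ∞, 12, -5, 2]
  [∞, 0, 18, ∞, ∞]
  [18, ∞, 0, 13, 20]
  [11, 18, 23, 0, -2]
  [11, 17, 23, 6, 0]
D(3):
  [0, ∞, 12, -5, 2]
  [36, 0, 18, 31, 38]
  [18, ∞, 0, 13, 20]
  [11, 18, 23, 0, -2]
  [11, 17, 23, 6, 0]
D(4):
  [0, 13, 12, -5, -7]
  [36, 0, 18, 31, 29]
  [18, 31, 0, 13, 11]
  [11, 18, 23, 0, -2]
  [11, 17, 23, 6, 0]
D(5):
  [0, 10, 12, -5, -7]
  [36, 0, 18, 31, 29]
  [18, 28, 0, 13, 11]
  [9, 15, 21, 0, -2]
  [11, 17, 23, 6, 0]
Answer: M*[2][3] = 13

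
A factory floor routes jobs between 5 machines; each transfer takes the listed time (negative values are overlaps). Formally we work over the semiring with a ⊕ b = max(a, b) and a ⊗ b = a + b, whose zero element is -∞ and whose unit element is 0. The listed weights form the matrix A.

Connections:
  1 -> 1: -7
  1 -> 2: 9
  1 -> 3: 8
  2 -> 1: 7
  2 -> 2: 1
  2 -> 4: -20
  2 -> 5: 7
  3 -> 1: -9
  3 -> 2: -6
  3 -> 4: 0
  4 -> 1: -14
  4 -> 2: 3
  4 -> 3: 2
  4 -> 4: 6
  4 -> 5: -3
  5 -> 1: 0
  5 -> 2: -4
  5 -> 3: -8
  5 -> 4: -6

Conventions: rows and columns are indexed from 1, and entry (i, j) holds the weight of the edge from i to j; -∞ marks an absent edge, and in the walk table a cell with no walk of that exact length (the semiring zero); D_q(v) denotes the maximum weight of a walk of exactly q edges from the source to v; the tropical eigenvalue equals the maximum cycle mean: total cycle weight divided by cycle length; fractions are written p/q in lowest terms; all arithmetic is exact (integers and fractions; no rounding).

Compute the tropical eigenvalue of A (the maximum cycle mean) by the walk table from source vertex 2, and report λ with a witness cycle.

q=0: [-∞, 0, -∞, -∞, -∞]
q=1: [7, 1, -∞, -20, 7]
q=2: [8, 16, 15, 1, 8]
q=3: [23, 17, 16, 15, 23]
q=4: [24, 32, 31, 21, 24]
q=5: [39, 33, 32, 31, 39]
Optimal cycle mean attained by: cycle 1->2->1, total 9 + 7, length 2.
Answer: λ = 8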